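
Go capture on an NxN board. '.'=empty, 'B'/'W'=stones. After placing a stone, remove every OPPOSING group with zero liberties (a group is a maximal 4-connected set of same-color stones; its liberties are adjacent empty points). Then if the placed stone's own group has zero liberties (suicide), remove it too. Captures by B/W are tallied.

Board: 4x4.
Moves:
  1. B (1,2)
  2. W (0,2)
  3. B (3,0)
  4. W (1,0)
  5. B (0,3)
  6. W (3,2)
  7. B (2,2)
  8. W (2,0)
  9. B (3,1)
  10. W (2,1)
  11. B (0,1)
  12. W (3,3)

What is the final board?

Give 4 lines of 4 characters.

Move 1: B@(1,2) -> caps B=0 W=0
Move 2: W@(0,2) -> caps B=0 W=0
Move 3: B@(3,0) -> caps B=0 W=0
Move 4: W@(1,0) -> caps B=0 W=0
Move 5: B@(0,3) -> caps B=0 W=0
Move 6: W@(3,2) -> caps B=0 W=0
Move 7: B@(2,2) -> caps B=0 W=0
Move 8: W@(2,0) -> caps B=0 W=0
Move 9: B@(3,1) -> caps B=0 W=0
Move 10: W@(2,1) -> caps B=0 W=2
Move 11: B@(0,1) -> caps B=1 W=2
Move 12: W@(3,3) -> caps B=1 W=2

Answer: .B.B
W.B.
WWB.
..WW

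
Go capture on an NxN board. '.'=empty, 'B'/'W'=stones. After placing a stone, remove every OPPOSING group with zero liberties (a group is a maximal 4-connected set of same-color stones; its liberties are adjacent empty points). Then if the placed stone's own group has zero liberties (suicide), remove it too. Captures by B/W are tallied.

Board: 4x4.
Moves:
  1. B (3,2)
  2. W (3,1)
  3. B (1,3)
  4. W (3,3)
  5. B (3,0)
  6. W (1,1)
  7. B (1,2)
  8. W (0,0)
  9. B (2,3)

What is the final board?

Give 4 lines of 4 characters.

Move 1: B@(3,2) -> caps B=0 W=0
Move 2: W@(3,1) -> caps B=0 W=0
Move 3: B@(1,3) -> caps B=0 W=0
Move 4: W@(3,3) -> caps B=0 W=0
Move 5: B@(3,0) -> caps B=0 W=0
Move 6: W@(1,1) -> caps B=0 W=0
Move 7: B@(1,2) -> caps B=0 W=0
Move 8: W@(0,0) -> caps B=0 W=0
Move 9: B@(2,3) -> caps B=1 W=0

Answer: W...
.WBB
...B
BWB.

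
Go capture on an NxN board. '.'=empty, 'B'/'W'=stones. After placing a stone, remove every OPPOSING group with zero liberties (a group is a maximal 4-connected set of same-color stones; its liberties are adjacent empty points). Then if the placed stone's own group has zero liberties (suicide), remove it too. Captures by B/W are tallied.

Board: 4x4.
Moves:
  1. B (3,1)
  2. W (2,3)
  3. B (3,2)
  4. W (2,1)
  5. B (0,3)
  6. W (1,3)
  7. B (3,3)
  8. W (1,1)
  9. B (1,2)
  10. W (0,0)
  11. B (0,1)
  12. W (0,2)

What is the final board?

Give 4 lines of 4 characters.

Move 1: B@(3,1) -> caps B=0 W=0
Move 2: W@(2,3) -> caps B=0 W=0
Move 3: B@(3,2) -> caps B=0 W=0
Move 4: W@(2,1) -> caps B=0 W=0
Move 5: B@(0,3) -> caps B=0 W=0
Move 6: W@(1,3) -> caps B=0 W=0
Move 7: B@(3,3) -> caps B=0 W=0
Move 8: W@(1,1) -> caps B=0 W=0
Move 9: B@(1,2) -> caps B=0 W=0
Move 10: W@(0,0) -> caps B=0 W=0
Move 11: B@(0,1) -> caps B=0 W=0
Move 12: W@(0,2) -> caps B=0 W=2

Answer: W.W.
.WBW
.W.W
.BBB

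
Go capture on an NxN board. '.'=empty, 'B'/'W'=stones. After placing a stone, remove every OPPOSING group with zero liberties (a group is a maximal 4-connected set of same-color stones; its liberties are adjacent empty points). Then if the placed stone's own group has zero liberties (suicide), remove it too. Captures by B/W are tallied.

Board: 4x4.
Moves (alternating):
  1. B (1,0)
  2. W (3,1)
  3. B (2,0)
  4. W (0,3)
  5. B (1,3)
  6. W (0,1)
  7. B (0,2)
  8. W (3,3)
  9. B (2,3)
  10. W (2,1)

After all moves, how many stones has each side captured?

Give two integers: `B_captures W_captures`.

Answer: 1 0

Derivation:
Move 1: B@(1,0) -> caps B=0 W=0
Move 2: W@(3,1) -> caps B=0 W=0
Move 3: B@(2,0) -> caps B=0 W=0
Move 4: W@(0,3) -> caps B=0 W=0
Move 5: B@(1,3) -> caps B=0 W=0
Move 6: W@(0,1) -> caps B=0 W=0
Move 7: B@(0,2) -> caps B=1 W=0
Move 8: W@(3,3) -> caps B=1 W=0
Move 9: B@(2,3) -> caps B=1 W=0
Move 10: W@(2,1) -> caps B=1 W=0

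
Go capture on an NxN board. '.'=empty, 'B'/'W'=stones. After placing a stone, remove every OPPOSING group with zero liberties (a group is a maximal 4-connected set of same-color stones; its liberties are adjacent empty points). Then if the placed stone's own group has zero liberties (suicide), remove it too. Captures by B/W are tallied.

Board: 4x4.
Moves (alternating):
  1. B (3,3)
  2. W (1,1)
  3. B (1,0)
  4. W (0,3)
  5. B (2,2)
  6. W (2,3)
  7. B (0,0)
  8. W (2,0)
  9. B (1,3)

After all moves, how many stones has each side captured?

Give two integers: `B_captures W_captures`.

Answer: 1 0

Derivation:
Move 1: B@(3,3) -> caps B=0 W=0
Move 2: W@(1,1) -> caps B=0 W=0
Move 3: B@(1,0) -> caps B=0 W=0
Move 4: W@(0,3) -> caps B=0 W=0
Move 5: B@(2,2) -> caps B=0 W=0
Move 6: W@(2,3) -> caps B=0 W=0
Move 7: B@(0,0) -> caps B=0 W=0
Move 8: W@(2,0) -> caps B=0 W=0
Move 9: B@(1,3) -> caps B=1 W=0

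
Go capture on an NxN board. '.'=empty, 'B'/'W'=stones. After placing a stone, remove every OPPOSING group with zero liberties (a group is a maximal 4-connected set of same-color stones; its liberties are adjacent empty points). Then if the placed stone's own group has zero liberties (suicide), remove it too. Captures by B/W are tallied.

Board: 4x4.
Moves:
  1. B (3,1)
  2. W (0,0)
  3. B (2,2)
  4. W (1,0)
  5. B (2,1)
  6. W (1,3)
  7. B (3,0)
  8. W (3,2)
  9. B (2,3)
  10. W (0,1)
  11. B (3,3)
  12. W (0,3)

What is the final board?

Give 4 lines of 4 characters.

Move 1: B@(3,1) -> caps B=0 W=0
Move 2: W@(0,0) -> caps B=0 W=0
Move 3: B@(2,2) -> caps B=0 W=0
Move 4: W@(1,0) -> caps B=0 W=0
Move 5: B@(2,1) -> caps B=0 W=0
Move 6: W@(1,3) -> caps B=0 W=0
Move 7: B@(3,0) -> caps B=0 W=0
Move 8: W@(3,2) -> caps B=0 W=0
Move 9: B@(2,3) -> caps B=0 W=0
Move 10: W@(0,1) -> caps B=0 W=0
Move 11: B@(3,3) -> caps B=1 W=0
Move 12: W@(0,3) -> caps B=1 W=0

Answer: WW.W
W..W
.BBB
BB.B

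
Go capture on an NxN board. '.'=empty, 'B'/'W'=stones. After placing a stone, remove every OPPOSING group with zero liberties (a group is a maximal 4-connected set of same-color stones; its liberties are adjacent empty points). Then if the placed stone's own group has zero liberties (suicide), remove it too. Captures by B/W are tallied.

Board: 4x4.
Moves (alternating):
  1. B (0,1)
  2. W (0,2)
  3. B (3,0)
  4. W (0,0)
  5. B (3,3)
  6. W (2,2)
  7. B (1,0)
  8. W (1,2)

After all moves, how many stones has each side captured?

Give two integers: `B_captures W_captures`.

Answer: 1 0

Derivation:
Move 1: B@(0,1) -> caps B=0 W=0
Move 2: W@(0,2) -> caps B=0 W=0
Move 3: B@(3,0) -> caps B=0 W=0
Move 4: W@(0,0) -> caps B=0 W=0
Move 5: B@(3,3) -> caps B=0 W=0
Move 6: W@(2,2) -> caps B=0 W=0
Move 7: B@(1,0) -> caps B=1 W=0
Move 8: W@(1,2) -> caps B=1 W=0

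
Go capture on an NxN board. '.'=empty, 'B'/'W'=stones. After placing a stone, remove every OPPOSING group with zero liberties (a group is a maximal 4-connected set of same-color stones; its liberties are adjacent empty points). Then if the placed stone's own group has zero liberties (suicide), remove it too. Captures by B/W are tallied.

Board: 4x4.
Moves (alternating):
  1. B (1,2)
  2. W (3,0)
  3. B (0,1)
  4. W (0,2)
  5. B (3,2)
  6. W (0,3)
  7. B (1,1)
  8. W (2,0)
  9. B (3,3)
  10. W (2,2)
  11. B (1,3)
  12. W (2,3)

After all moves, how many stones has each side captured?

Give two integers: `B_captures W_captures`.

Move 1: B@(1,2) -> caps B=0 W=0
Move 2: W@(3,0) -> caps B=0 W=0
Move 3: B@(0,1) -> caps B=0 W=0
Move 4: W@(0,2) -> caps B=0 W=0
Move 5: B@(3,2) -> caps B=0 W=0
Move 6: W@(0,3) -> caps B=0 W=0
Move 7: B@(1,1) -> caps B=0 W=0
Move 8: W@(2,0) -> caps B=0 W=0
Move 9: B@(3,3) -> caps B=0 W=0
Move 10: W@(2,2) -> caps B=0 W=0
Move 11: B@(1,3) -> caps B=2 W=0
Move 12: W@(2,3) -> caps B=2 W=0

Answer: 2 0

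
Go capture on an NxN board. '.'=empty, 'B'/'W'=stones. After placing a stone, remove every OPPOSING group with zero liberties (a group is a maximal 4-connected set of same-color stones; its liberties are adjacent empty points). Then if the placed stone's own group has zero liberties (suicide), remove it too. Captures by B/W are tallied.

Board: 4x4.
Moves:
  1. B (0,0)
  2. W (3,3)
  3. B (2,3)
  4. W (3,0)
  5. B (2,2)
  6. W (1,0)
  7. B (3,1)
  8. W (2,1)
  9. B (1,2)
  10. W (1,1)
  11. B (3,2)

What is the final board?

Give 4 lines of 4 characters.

Answer: B...
WWB.
.WBB
WBB.

Derivation:
Move 1: B@(0,0) -> caps B=0 W=0
Move 2: W@(3,3) -> caps B=0 W=0
Move 3: B@(2,3) -> caps B=0 W=0
Move 4: W@(3,0) -> caps B=0 W=0
Move 5: B@(2,2) -> caps B=0 W=0
Move 6: W@(1,0) -> caps B=0 W=0
Move 7: B@(3,1) -> caps B=0 W=0
Move 8: W@(2,1) -> caps B=0 W=0
Move 9: B@(1,2) -> caps B=0 W=0
Move 10: W@(1,1) -> caps B=0 W=0
Move 11: B@(3,2) -> caps B=1 W=0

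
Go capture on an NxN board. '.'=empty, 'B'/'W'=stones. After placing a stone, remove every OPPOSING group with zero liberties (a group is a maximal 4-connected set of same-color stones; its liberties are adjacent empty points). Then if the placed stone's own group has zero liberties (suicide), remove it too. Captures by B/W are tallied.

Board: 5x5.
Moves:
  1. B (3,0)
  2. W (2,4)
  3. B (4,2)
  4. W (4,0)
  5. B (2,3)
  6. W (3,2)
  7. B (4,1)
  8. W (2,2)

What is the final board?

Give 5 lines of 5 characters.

Move 1: B@(3,0) -> caps B=0 W=0
Move 2: W@(2,4) -> caps B=0 W=0
Move 3: B@(4,2) -> caps B=0 W=0
Move 4: W@(4,0) -> caps B=0 W=0
Move 5: B@(2,3) -> caps B=0 W=0
Move 6: W@(3,2) -> caps B=0 W=0
Move 7: B@(4,1) -> caps B=1 W=0
Move 8: W@(2,2) -> caps B=1 W=0

Answer: .....
.....
..WBW
B.W..
.BB..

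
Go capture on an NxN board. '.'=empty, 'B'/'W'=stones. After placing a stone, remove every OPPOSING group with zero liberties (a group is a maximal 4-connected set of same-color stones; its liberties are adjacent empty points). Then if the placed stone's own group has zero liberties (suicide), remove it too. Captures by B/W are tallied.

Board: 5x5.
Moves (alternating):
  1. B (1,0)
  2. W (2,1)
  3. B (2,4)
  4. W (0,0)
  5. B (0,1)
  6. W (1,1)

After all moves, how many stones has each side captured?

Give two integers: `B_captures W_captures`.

Answer: 1 0

Derivation:
Move 1: B@(1,0) -> caps B=0 W=0
Move 2: W@(2,1) -> caps B=0 W=0
Move 3: B@(2,4) -> caps B=0 W=0
Move 4: W@(0,0) -> caps B=0 W=0
Move 5: B@(0,1) -> caps B=1 W=0
Move 6: W@(1,1) -> caps B=1 W=0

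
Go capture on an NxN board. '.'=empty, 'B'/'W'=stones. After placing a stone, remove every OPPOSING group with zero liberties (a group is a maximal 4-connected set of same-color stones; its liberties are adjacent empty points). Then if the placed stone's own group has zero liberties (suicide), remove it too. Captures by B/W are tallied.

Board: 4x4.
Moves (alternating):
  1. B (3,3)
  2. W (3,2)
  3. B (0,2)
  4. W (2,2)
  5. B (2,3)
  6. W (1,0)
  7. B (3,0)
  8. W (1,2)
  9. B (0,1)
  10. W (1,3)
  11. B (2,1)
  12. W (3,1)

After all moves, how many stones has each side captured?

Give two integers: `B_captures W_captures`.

Move 1: B@(3,3) -> caps B=0 W=0
Move 2: W@(3,2) -> caps B=0 W=0
Move 3: B@(0,2) -> caps B=0 W=0
Move 4: W@(2,2) -> caps B=0 W=0
Move 5: B@(2,3) -> caps B=0 W=0
Move 6: W@(1,0) -> caps B=0 W=0
Move 7: B@(3,0) -> caps B=0 W=0
Move 8: W@(1,2) -> caps B=0 W=0
Move 9: B@(0,1) -> caps B=0 W=0
Move 10: W@(1,3) -> caps B=0 W=2
Move 11: B@(2,1) -> caps B=0 W=2
Move 12: W@(3,1) -> caps B=0 W=2

Answer: 0 2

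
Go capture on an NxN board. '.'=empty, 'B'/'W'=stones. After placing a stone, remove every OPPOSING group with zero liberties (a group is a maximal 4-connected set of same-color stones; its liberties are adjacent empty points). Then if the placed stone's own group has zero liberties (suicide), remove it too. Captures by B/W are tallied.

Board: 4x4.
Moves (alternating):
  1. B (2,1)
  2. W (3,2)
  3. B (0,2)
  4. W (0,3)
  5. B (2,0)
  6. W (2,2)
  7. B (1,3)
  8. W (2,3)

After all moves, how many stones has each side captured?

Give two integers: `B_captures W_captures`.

Answer: 1 0

Derivation:
Move 1: B@(2,1) -> caps B=0 W=0
Move 2: W@(3,2) -> caps B=0 W=0
Move 3: B@(0,2) -> caps B=0 W=0
Move 4: W@(0,3) -> caps B=0 W=0
Move 5: B@(2,0) -> caps B=0 W=0
Move 6: W@(2,2) -> caps B=0 W=0
Move 7: B@(1,3) -> caps B=1 W=0
Move 8: W@(2,3) -> caps B=1 W=0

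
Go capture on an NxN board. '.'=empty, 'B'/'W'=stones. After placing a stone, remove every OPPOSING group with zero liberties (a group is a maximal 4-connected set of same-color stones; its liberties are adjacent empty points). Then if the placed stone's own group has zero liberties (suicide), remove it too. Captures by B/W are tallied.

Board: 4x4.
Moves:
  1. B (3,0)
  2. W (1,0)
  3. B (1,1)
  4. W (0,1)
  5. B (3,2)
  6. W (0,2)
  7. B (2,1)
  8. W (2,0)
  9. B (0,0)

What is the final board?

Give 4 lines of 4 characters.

Answer: BWW.
.B..
.B..
B.B.

Derivation:
Move 1: B@(3,0) -> caps B=0 W=0
Move 2: W@(1,0) -> caps B=0 W=0
Move 3: B@(1,1) -> caps B=0 W=0
Move 4: W@(0,1) -> caps B=0 W=0
Move 5: B@(3,2) -> caps B=0 W=0
Move 6: W@(0,2) -> caps B=0 W=0
Move 7: B@(2,1) -> caps B=0 W=0
Move 8: W@(2,0) -> caps B=0 W=0
Move 9: B@(0,0) -> caps B=2 W=0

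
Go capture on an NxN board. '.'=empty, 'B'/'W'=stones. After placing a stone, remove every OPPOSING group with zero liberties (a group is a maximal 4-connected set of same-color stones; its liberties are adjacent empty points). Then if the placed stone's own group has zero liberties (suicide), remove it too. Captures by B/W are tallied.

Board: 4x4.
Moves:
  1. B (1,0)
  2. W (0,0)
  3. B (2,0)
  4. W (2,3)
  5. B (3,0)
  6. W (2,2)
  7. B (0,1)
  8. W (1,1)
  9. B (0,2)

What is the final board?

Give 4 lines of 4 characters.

Move 1: B@(1,0) -> caps B=0 W=0
Move 2: W@(0,0) -> caps B=0 W=0
Move 3: B@(2,0) -> caps B=0 W=0
Move 4: W@(2,3) -> caps B=0 W=0
Move 5: B@(3,0) -> caps B=0 W=0
Move 6: W@(2,2) -> caps B=0 W=0
Move 7: B@(0,1) -> caps B=1 W=0
Move 8: W@(1,1) -> caps B=1 W=0
Move 9: B@(0,2) -> caps B=1 W=0

Answer: .BB.
BW..
B.WW
B...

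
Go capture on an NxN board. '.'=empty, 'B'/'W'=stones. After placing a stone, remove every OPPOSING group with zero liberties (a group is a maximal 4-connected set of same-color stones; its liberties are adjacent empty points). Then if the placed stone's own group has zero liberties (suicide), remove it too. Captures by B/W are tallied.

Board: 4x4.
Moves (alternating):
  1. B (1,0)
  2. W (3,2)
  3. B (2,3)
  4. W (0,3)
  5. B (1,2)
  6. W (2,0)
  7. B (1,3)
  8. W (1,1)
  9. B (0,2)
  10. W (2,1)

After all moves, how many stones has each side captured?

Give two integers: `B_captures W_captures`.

Answer: 1 0

Derivation:
Move 1: B@(1,0) -> caps B=0 W=0
Move 2: W@(3,2) -> caps B=0 W=0
Move 3: B@(2,3) -> caps B=0 W=0
Move 4: W@(0,3) -> caps B=0 W=0
Move 5: B@(1,2) -> caps B=0 W=0
Move 6: W@(2,0) -> caps B=0 W=0
Move 7: B@(1,3) -> caps B=0 W=0
Move 8: W@(1,1) -> caps B=0 W=0
Move 9: B@(0,2) -> caps B=1 W=0
Move 10: W@(2,1) -> caps B=1 W=0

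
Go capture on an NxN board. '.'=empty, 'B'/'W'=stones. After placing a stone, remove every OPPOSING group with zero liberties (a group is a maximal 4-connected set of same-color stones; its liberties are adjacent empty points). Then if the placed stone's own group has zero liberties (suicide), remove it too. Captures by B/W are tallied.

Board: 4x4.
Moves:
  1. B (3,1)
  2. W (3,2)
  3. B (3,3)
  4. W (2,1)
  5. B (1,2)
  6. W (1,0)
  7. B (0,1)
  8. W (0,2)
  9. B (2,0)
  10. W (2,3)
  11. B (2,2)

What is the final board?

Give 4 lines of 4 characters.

Move 1: B@(3,1) -> caps B=0 W=0
Move 2: W@(3,2) -> caps B=0 W=0
Move 3: B@(3,3) -> caps B=0 W=0
Move 4: W@(2,1) -> caps B=0 W=0
Move 5: B@(1,2) -> caps B=0 W=0
Move 6: W@(1,0) -> caps B=0 W=0
Move 7: B@(0,1) -> caps B=0 W=0
Move 8: W@(0,2) -> caps B=0 W=0
Move 9: B@(2,0) -> caps B=0 W=0
Move 10: W@(2,3) -> caps B=0 W=1
Move 11: B@(2,2) -> caps B=0 W=1

Answer: .BW.
W.B.
BWBW
.BW.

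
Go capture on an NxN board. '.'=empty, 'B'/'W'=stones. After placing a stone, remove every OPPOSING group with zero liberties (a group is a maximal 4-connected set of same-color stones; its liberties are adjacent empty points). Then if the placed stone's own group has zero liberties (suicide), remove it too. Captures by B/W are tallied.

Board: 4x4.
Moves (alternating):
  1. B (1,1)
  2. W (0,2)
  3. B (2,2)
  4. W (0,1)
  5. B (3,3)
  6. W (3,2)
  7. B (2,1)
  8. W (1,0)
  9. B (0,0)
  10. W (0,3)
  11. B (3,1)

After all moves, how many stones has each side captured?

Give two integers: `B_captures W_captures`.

Answer: 1 0

Derivation:
Move 1: B@(1,1) -> caps B=0 W=0
Move 2: W@(0,2) -> caps B=0 W=0
Move 3: B@(2,2) -> caps B=0 W=0
Move 4: W@(0,1) -> caps B=0 W=0
Move 5: B@(3,3) -> caps B=0 W=0
Move 6: W@(3,2) -> caps B=0 W=0
Move 7: B@(2,1) -> caps B=0 W=0
Move 8: W@(1,0) -> caps B=0 W=0
Move 9: B@(0,0) -> caps B=0 W=0
Move 10: W@(0,3) -> caps B=0 W=0
Move 11: B@(3,1) -> caps B=1 W=0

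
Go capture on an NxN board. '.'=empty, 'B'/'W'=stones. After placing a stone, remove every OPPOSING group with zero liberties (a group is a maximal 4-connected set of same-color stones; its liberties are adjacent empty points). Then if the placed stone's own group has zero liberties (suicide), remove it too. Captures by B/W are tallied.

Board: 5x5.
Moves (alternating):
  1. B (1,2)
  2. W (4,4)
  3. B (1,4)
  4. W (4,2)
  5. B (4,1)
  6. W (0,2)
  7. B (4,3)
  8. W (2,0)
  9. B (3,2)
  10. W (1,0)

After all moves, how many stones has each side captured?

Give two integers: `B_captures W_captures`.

Move 1: B@(1,2) -> caps B=0 W=0
Move 2: W@(4,4) -> caps B=0 W=0
Move 3: B@(1,4) -> caps B=0 W=0
Move 4: W@(4,2) -> caps B=0 W=0
Move 5: B@(4,1) -> caps B=0 W=0
Move 6: W@(0,2) -> caps B=0 W=0
Move 7: B@(4,3) -> caps B=0 W=0
Move 8: W@(2,0) -> caps B=0 W=0
Move 9: B@(3,2) -> caps B=1 W=0
Move 10: W@(1,0) -> caps B=1 W=0

Answer: 1 0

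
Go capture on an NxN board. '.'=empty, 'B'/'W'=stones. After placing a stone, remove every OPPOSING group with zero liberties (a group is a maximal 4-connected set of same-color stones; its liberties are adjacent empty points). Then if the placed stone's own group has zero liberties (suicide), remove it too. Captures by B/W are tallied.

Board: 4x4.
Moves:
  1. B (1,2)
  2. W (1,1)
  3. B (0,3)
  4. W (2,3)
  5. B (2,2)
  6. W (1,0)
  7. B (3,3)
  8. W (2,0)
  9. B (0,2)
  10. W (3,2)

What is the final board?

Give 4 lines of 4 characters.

Answer: ..BB
WWB.
W.BW
..W.

Derivation:
Move 1: B@(1,2) -> caps B=0 W=0
Move 2: W@(1,1) -> caps B=0 W=0
Move 3: B@(0,3) -> caps B=0 W=0
Move 4: W@(2,3) -> caps B=0 W=0
Move 5: B@(2,2) -> caps B=0 W=0
Move 6: W@(1,0) -> caps B=0 W=0
Move 7: B@(3,3) -> caps B=0 W=0
Move 8: W@(2,0) -> caps B=0 W=0
Move 9: B@(0,2) -> caps B=0 W=0
Move 10: W@(3,2) -> caps B=0 W=1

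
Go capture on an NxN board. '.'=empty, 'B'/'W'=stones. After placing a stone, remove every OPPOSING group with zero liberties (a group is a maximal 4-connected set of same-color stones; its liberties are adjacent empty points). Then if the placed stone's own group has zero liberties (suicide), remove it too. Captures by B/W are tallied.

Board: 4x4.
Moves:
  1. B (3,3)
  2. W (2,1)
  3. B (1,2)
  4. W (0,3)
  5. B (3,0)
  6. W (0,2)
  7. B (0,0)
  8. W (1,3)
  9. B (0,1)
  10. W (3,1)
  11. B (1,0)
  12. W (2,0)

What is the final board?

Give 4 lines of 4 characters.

Move 1: B@(3,3) -> caps B=0 W=0
Move 2: W@(2,1) -> caps B=0 W=0
Move 3: B@(1,2) -> caps B=0 W=0
Move 4: W@(0,3) -> caps B=0 W=0
Move 5: B@(3,0) -> caps B=0 W=0
Move 6: W@(0,2) -> caps B=0 W=0
Move 7: B@(0,0) -> caps B=0 W=0
Move 8: W@(1,3) -> caps B=0 W=0
Move 9: B@(0,1) -> caps B=0 W=0
Move 10: W@(3,1) -> caps B=0 W=0
Move 11: B@(1,0) -> caps B=0 W=0
Move 12: W@(2,0) -> caps B=0 W=1

Answer: BBWW
B.BW
WW..
.W.B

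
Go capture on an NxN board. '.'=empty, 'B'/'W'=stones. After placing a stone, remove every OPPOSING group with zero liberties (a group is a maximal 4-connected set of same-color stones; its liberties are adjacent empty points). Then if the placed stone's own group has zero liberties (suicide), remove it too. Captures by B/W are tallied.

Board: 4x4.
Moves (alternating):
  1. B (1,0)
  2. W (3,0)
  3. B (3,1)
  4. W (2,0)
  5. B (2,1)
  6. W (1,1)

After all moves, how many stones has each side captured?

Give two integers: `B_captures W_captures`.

Move 1: B@(1,0) -> caps B=0 W=0
Move 2: W@(3,0) -> caps B=0 W=0
Move 3: B@(3,1) -> caps B=0 W=0
Move 4: W@(2,0) -> caps B=0 W=0
Move 5: B@(2,1) -> caps B=2 W=0
Move 6: W@(1,1) -> caps B=2 W=0

Answer: 2 0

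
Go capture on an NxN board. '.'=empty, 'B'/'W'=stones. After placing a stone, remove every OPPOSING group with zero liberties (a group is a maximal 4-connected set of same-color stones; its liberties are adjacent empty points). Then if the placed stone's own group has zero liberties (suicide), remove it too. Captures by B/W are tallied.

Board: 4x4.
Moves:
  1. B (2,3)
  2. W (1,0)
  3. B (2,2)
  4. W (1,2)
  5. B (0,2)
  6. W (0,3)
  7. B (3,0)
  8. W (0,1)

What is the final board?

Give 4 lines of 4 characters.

Answer: .W.W
W.W.
..BB
B...

Derivation:
Move 1: B@(2,3) -> caps B=0 W=0
Move 2: W@(1,0) -> caps B=0 W=0
Move 3: B@(2,2) -> caps B=0 W=0
Move 4: W@(1,2) -> caps B=0 W=0
Move 5: B@(0,2) -> caps B=0 W=0
Move 6: W@(0,3) -> caps B=0 W=0
Move 7: B@(3,0) -> caps B=0 W=0
Move 8: W@(0,1) -> caps B=0 W=1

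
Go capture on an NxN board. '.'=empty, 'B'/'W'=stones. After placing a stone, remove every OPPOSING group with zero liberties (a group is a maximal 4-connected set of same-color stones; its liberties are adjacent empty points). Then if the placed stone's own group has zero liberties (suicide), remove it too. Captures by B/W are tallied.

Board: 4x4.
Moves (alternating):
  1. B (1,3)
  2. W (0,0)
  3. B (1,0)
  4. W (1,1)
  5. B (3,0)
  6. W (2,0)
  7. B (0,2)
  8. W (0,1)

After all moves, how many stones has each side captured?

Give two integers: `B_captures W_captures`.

Move 1: B@(1,3) -> caps B=0 W=0
Move 2: W@(0,0) -> caps B=0 W=0
Move 3: B@(1,0) -> caps B=0 W=0
Move 4: W@(1,1) -> caps B=0 W=0
Move 5: B@(3,0) -> caps B=0 W=0
Move 6: W@(2,0) -> caps B=0 W=1
Move 7: B@(0,2) -> caps B=0 W=1
Move 8: W@(0,1) -> caps B=0 W=1

Answer: 0 1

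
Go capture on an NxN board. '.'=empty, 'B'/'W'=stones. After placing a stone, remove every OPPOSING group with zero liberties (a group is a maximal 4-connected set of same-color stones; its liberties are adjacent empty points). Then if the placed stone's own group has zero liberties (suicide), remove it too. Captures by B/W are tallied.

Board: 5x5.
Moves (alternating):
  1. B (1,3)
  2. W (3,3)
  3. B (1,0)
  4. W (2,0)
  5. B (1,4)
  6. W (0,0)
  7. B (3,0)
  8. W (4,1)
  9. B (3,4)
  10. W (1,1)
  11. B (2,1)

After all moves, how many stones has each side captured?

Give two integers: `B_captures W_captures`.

Move 1: B@(1,3) -> caps B=0 W=0
Move 2: W@(3,3) -> caps B=0 W=0
Move 3: B@(1,0) -> caps B=0 W=0
Move 4: W@(2,0) -> caps B=0 W=0
Move 5: B@(1,4) -> caps B=0 W=0
Move 6: W@(0,0) -> caps B=0 W=0
Move 7: B@(3,0) -> caps B=0 W=0
Move 8: W@(4,1) -> caps B=0 W=0
Move 9: B@(3,4) -> caps B=0 W=0
Move 10: W@(1,1) -> caps B=0 W=1
Move 11: B@(2,1) -> caps B=0 W=1

Answer: 0 1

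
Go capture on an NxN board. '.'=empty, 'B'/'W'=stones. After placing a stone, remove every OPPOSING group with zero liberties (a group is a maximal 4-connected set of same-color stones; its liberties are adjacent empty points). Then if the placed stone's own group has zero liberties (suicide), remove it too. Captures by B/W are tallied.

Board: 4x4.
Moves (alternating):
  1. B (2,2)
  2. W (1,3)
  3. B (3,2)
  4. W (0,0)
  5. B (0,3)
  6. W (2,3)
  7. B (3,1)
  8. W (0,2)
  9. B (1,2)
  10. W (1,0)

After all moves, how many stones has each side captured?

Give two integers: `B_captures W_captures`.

Answer: 0 1

Derivation:
Move 1: B@(2,2) -> caps B=0 W=0
Move 2: W@(1,3) -> caps B=0 W=0
Move 3: B@(3,2) -> caps B=0 W=0
Move 4: W@(0,0) -> caps B=0 W=0
Move 5: B@(0,3) -> caps B=0 W=0
Move 6: W@(2,3) -> caps B=0 W=0
Move 7: B@(3,1) -> caps B=0 W=0
Move 8: W@(0,2) -> caps B=0 W=1
Move 9: B@(1,2) -> caps B=0 W=1
Move 10: W@(1,0) -> caps B=0 W=1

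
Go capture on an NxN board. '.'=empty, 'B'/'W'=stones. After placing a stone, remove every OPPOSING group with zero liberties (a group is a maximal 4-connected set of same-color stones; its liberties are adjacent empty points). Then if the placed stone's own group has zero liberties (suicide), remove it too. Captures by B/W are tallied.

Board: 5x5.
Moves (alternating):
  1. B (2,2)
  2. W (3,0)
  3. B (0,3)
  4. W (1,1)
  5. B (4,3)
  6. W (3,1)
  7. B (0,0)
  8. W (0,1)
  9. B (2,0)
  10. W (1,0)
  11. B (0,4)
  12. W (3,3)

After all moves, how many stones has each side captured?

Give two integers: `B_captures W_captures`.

Answer: 0 1

Derivation:
Move 1: B@(2,2) -> caps B=0 W=0
Move 2: W@(3,0) -> caps B=0 W=0
Move 3: B@(0,3) -> caps B=0 W=0
Move 4: W@(1,1) -> caps B=0 W=0
Move 5: B@(4,3) -> caps B=0 W=0
Move 6: W@(3,1) -> caps B=0 W=0
Move 7: B@(0,0) -> caps B=0 W=0
Move 8: W@(0,1) -> caps B=0 W=0
Move 9: B@(2,0) -> caps B=0 W=0
Move 10: W@(1,0) -> caps B=0 W=1
Move 11: B@(0,4) -> caps B=0 W=1
Move 12: W@(3,3) -> caps B=0 W=1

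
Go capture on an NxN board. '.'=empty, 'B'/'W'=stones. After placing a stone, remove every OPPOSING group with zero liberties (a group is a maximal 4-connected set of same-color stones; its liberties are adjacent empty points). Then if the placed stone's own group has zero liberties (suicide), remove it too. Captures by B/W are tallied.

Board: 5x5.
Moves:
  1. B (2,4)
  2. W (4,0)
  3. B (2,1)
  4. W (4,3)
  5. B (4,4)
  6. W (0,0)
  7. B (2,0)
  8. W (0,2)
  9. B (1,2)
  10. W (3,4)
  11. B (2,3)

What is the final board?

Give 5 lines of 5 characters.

Move 1: B@(2,4) -> caps B=0 W=0
Move 2: W@(4,0) -> caps B=0 W=0
Move 3: B@(2,1) -> caps B=0 W=0
Move 4: W@(4,3) -> caps B=0 W=0
Move 5: B@(4,4) -> caps B=0 W=0
Move 6: W@(0,0) -> caps B=0 W=0
Move 7: B@(2,0) -> caps B=0 W=0
Move 8: W@(0,2) -> caps B=0 W=0
Move 9: B@(1,2) -> caps B=0 W=0
Move 10: W@(3,4) -> caps B=0 W=1
Move 11: B@(2,3) -> caps B=0 W=1

Answer: W.W..
..B..
BB.BB
....W
W..W.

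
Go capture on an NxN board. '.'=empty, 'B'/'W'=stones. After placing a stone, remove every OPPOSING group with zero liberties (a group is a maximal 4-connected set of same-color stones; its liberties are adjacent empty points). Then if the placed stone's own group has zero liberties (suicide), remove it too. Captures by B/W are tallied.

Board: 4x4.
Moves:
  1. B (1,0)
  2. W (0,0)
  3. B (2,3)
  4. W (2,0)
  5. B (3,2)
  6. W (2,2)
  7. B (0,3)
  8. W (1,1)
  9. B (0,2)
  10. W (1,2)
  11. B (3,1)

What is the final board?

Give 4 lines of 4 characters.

Move 1: B@(1,0) -> caps B=0 W=0
Move 2: W@(0,0) -> caps B=0 W=0
Move 3: B@(2,3) -> caps B=0 W=0
Move 4: W@(2,0) -> caps B=0 W=0
Move 5: B@(3,2) -> caps B=0 W=0
Move 6: W@(2,2) -> caps B=0 W=0
Move 7: B@(0,3) -> caps B=0 W=0
Move 8: W@(1,1) -> caps B=0 W=1
Move 9: B@(0,2) -> caps B=0 W=1
Move 10: W@(1,2) -> caps B=0 W=1
Move 11: B@(3,1) -> caps B=0 W=1

Answer: W.BB
.WW.
W.WB
.BB.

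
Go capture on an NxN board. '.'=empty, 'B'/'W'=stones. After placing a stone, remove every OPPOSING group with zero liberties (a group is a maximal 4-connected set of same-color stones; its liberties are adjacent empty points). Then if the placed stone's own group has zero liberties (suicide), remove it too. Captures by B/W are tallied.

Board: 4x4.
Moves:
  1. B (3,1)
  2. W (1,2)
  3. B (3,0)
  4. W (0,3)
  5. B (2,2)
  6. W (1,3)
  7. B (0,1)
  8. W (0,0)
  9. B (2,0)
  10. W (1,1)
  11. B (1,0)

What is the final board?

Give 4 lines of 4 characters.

Move 1: B@(3,1) -> caps B=0 W=0
Move 2: W@(1,2) -> caps B=0 W=0
Move 3: B@(3,0) -> caps B=0 W=0
Move 4: W@(0,3) -> caps B=0 W=0
Move 5: B@(2,2) -> caps B=0 W=0
Move 6: W@(1,3) -> caps B=0 W=0
Move 7: B@(0,1) -> caps B=0 W=0
Move 8: W@(0,0) -> caps B=0 W=0
Move 9: B@(2,0) -> caps B=0 W=0
Move 10: W@(1,1) -> caps B=0 W=0
Move 11: B@(1,0) -> caps B=1 W=0

Answer: .B.W
BWWW
B.B.
BB..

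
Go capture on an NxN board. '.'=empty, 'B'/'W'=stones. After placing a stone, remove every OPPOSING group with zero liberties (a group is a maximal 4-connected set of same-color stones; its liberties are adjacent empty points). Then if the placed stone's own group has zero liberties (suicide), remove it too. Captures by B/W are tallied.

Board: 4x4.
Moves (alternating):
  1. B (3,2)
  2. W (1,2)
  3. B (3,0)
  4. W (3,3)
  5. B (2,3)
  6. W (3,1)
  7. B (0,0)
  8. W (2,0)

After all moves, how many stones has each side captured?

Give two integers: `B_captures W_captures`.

Move 1: B@(3,2) -> caps B=0 W=0
Move 2: W@(1,2) -> caps B=0 W=0
Move 3: B@(3,0) -> caps B=0 W=0
Move 4: W@(3,3) -> caps B=0 W=0
Move 5: B@(2,3) -> caps B=1 W=0
Move 6: W@(3,1) -> caps B=1 W=0
Move 7: B@(0,0) -> caps B=1 W=0
Move 8: W@(2,0) -> caps B=1 W=1

Answer: 1 1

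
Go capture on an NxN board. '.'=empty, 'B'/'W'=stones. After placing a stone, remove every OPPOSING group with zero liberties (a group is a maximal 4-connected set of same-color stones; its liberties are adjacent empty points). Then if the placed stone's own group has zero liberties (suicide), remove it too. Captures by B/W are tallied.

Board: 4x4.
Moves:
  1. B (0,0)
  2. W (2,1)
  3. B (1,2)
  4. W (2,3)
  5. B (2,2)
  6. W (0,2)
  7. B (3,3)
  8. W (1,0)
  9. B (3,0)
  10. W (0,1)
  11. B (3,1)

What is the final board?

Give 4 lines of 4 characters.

Move 1: B@(0,0) -> caps B=0 W=0
Move 2: W@(2,1) -> caps B=0 W=0
Move 3: B@(1,2) -> caps B=0 W=0
Move 4: W@(2,3) -> caps B=0 W=0
Move 5: B@(2,2) -> caps B=0 W=0
Move 6: W@(0,2) -> caps B=0 W=0
Move 7: B@(3,3) -> caps B=0 W=0
Move 8: W@(1,0) -> caps B=0 W=0
Move 9: B@(3,0) -> caps B=0 W=0
Move 10: W@(0,1) -> caps B=0 W=1
Move 11: B@(3,1) -> caps B=0 W=1

Answer: .WW.
W.B.
.WBW
BB.B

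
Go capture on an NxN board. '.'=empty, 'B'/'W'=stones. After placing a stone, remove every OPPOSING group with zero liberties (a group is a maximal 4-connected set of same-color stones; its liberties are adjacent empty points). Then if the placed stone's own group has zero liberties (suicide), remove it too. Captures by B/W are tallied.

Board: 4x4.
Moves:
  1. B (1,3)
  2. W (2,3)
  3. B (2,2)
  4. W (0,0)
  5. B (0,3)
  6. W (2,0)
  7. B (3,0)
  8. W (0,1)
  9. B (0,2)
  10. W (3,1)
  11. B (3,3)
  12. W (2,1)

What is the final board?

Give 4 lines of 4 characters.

Answer: WWBB
...B
WWB.
.W.B

Derivation:
Move 1: B@(1,3) -> caps B=0 W=0
Move 2: W@(2,3) -> caps B=0 W=0
Move 3: B@(2,2) -> caps B=0 W=0
Move 4: W@(0,0) -> caps B=0 W=0
Move 5: B@(0,3) -> caps B=0 W=0
Move 6: W@(2,0) -> caps B=0 W=0
Move 7: B@(3,0) -> caps B=0 W=0
Move 8: W@(0,1) -> caps B=0 W=0
Move 9: B@(0,2) -> caps B=0 W=0
Move 10: W@(3,1) -> caps B=0 W=1
Move 11: B@(3,3) -> caps B=1 W=1
Move 12: W@(2,1) -> caps B=1 W=1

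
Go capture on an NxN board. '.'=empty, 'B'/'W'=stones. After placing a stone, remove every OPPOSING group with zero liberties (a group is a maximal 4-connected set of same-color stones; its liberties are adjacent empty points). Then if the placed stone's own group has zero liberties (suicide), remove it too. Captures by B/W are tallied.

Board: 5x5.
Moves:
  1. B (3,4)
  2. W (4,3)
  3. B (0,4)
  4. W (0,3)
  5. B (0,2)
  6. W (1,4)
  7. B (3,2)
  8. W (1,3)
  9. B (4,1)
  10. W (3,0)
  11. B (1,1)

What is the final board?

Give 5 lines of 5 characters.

Answer: ..BW.
.B.WW
.....
W.B.B
.B.W.

Derivation:
Move 1: B@(3,4) -> caps B=0 W=0
Move 2: W@(4,3) -> caps B=0 W=0
Move 3: B@(0,4) -> caps B=0 W=0
Move 4: W@(0,3) -> caps B=0 W=0
Move 5: B@(0,2) -> caps B=0 W=0
Move 6: W@(1,4) -> caps B=0 W=1
Move 7: B@(3,2) -> caps B=0 W=1
Move 8: W@(1,3) -> caps B=0 W=1
Move 9: B@(4,1) -> caps B=0 W=1
Move 10: W@(3,0) -> caps B=0 W=1
Move 11: B@(1,1) -> caps B=0 W=1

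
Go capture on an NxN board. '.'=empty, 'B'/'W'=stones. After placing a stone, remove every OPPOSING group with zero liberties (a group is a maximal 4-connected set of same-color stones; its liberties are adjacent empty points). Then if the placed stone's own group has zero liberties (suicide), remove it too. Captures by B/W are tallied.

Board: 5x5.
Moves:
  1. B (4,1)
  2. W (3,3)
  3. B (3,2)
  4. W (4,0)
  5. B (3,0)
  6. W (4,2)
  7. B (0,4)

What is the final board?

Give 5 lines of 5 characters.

Move 1: B@(4,1) -> caps B=0 W=0
Move 2: W@(3,3) -> caps B=0 W=0
Move 3: B@(3,2) -> caps B=0 W=0
Move 4: W@(4,0) -> caps B=0 W=0
Move 5: B@(3,0) -> caps B=1 W=0
Move 6: W@(4,2) -> caps B=1 W=0
Move 7: B@(0,4) -> caps B=1 W=0

Answer: ....B
.....
.....
B.BW.
.BW..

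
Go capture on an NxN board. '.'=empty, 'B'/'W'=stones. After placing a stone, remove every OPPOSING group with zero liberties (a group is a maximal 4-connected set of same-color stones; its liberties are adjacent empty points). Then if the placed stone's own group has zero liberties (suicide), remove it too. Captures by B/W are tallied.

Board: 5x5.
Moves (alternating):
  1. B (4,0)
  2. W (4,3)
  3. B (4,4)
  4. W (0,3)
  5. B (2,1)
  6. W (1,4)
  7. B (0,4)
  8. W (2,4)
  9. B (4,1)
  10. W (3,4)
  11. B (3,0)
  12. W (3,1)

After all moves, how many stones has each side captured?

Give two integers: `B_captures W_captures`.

Move 1: B@(4,0) -> caps B=0 W=0
Move 2: W@(4,3) -> caps B=0 W=0
Move 3: B@(4,4) -> caps B=0 W=0
Move 4: W@(0,3) -> caps B=0 W=0
Move 5: B@(2,1) -> caps B=0 W=0
Move 6: W@(1,4) -> caps B=0 W=0
Move 7: B@(0,4) -> caps B=0 W=0
Move 8: W@(2,4) -> caps B=0 W=0
Move 9: B@(4,1) -> caps B=0 W=0
Move 10: W@(3,4) -> caps B=0 W=1
Move 11: B@(3,0) -> caps B=0 W=1
Move 12: W@(3,1) -> caps B=0 W=1

Answer: 0 1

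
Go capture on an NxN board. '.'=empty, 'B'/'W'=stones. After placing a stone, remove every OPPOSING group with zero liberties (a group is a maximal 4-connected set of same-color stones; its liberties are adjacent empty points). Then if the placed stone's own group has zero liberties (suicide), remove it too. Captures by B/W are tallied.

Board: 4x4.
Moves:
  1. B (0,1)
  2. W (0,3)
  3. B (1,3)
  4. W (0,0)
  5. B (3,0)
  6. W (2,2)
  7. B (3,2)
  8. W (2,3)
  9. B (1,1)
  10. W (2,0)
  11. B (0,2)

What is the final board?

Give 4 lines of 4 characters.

Move 1: B@(0,1) -> caps B=0 W=0
Move 2: W@(0,3) -> caps B=0 W=0
Move 3: B@(1,3) -> caps B=0 W=0
Move 4: W@(0,0) -> caps B=0 W=0
Move 5: B@(3,0) -> caps B=0 W=0
Move 6: W@(2,2) -> caps B=0 W=0
Move 7: B@(3,2) -> caps B=0 W=0
Move 8: W@(2,3) -> caps B=0 W=0
Move 9: B@(1,1) -> caps B=0 W=0
Move 10: W@(2,0) -> caps B=0 W=0
Move 11: B@(0,2) -> caps B=1 W=0

Answer: WBB.
.B.B
W.WW
B.B.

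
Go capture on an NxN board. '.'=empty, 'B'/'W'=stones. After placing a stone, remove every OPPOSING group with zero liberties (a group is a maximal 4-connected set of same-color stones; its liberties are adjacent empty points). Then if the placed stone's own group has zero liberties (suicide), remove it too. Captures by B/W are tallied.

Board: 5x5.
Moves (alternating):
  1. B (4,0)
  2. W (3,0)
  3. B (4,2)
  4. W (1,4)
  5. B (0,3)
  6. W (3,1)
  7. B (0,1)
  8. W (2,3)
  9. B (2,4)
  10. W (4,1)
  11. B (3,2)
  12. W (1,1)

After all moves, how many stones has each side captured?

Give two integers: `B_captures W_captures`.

Move 1: B@(4,0) -> caps B=0 W=0
Move 2: W@(3,0) -> caps B=0 W=0
Move 3: B@(4,2) -> caps B=0 W=0
Move 4: W@(1,4) -> caps B=0 W=0
Move 5: B@(0,3) -> caps B=0 W=0
Move 6: W@(3,1) -> caps B=0 W=0
Move 7: B@(0,1) -> caps B=0 W=0
Move 8: W@(2,3) -> caps B=0 W=0
Move 9: B@(2,4) -> caps B=0 W=0
Move 10: W@(4,1) -> caps B=0 W=1
Move 11: B@(3,2) -> caps B=0 W=1
Move 12: W@(1,1) -> caps B=0 W=1

Answer: 0 1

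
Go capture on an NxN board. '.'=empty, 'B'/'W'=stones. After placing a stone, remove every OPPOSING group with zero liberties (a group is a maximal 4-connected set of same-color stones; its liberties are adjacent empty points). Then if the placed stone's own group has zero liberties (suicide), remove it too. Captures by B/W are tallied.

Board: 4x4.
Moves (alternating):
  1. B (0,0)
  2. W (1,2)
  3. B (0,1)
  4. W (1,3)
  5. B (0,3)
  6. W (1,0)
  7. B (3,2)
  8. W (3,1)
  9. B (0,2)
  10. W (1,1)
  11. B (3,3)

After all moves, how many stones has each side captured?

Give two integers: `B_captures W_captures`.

Move 1: B@(0,0) -> caps B=0 W=0
Move 2: W@(1,2) -> caps B=0 W=0
Move 3: B@(0,1) -> caps B=0 W=0
Move 4: W@(1,3) -> caps B=0 W=0
Move 5: B@(0,3) -> caps B=0 W=0
Move 6: W@(1,0) -> caps B=0 W=0
Move 7: B@(3,2) -> caps B=0 W=0
Move 8: W@(3,1) -> caps B=0 W=0
Move 9: B@(0,2) -> caps B=0 W=0
Move 10: W@(1,1) -> caps B=0 W=4
Move 11: B@(3,3) -> caps B=0 W=4

Answer: 0 4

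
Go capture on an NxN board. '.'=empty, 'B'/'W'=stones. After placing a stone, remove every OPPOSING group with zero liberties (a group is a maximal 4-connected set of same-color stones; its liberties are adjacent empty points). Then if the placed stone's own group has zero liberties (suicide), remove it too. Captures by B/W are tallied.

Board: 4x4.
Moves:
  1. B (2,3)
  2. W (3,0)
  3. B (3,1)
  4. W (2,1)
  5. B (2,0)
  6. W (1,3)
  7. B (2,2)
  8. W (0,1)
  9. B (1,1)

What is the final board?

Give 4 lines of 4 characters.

Move 1: B@(2,3) -> caps B=0 W=0
Move 2: W@(3,0) -> caps B=0 W=0
Move 3: B@(3,1) -> caps B=0 W=0
Move 4: W@(2,1) -> caps B=0 W=0
Move 5: B@(2,0) -> caps B=1 W=0
Move 6: W@(1,3) -> caps B=1 W=0
Move 7: B@(2,2) -> caps B=1 W=0
Move 8: W@(0,1) -> caps B=1 W=0
Move 9: B@(1,1) -> caps B=2 W=0

Answer: .W..
.B.W
B.BB
.B..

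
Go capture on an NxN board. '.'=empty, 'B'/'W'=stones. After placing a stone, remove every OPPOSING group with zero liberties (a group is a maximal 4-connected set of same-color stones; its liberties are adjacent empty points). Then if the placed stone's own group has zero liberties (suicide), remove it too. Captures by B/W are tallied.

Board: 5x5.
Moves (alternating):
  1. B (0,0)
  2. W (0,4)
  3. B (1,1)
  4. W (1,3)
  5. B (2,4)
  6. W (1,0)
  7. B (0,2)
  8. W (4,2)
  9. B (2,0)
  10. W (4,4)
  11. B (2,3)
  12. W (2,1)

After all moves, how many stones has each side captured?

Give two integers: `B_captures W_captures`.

Answer: 1 0

Derivation:
Move 1: B@(0,0) -> caps B=0 W=0
Move 2: W@(0,4) -> caps B=0 W=0
Move 3: B@(1,1) -> caps B=0 W=0
Move 4: W@(1,3) -> caps B=0 W=0
Move 5: B@(2,4) -> caps B=0 W=0
Move 6: W@(1,0) -> caps B=0 W=0
Move 7: B@(0,2) -> caps B=0 W=0
Move 8: W@(4,2) -> caps B=0 W=0
Move 9: B@(2,0) -> caps B=1 W=0
Move 10: W@(4,4) -> caps B=1 W=0
Move 11: B@(2,3) -> caps B=1 W=0
Move 12: W@(2,1) -> caps B=1 W=0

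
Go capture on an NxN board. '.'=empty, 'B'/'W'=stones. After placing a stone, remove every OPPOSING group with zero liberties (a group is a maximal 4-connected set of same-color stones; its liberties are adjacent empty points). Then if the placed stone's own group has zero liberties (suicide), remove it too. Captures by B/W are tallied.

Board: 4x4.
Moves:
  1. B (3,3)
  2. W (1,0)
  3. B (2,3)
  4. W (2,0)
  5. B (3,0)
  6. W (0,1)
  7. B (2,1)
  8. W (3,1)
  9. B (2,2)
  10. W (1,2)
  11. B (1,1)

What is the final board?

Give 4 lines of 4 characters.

Answer: .W..
WBW.
WBBB
.W.B

Derivation:
Move 1: B@(3,3) -> caps B=0 W=0
Move 2: W@(1,0) -> caps B=0 W=0
Move 3: B@(2,3) -> caps B=0 W=0
Move 4: W@(2,0) -> caps B=0 W=0
Move 5: B@(3,0) -> caps B=0 W=0
Move 6: W@(0,1) -> caps B=0 W=0
Move 7: B@(2,1) -> caps B=0 W=0
Move 8: W@(3,1) -> caps B=0 W=1
Move 9: B@(2,2) -> caps B=0 W=1
Move 10: W@(1,2) -> caps B=0 W=1
Move 11: B@(1,1) -> caps B=0 W=1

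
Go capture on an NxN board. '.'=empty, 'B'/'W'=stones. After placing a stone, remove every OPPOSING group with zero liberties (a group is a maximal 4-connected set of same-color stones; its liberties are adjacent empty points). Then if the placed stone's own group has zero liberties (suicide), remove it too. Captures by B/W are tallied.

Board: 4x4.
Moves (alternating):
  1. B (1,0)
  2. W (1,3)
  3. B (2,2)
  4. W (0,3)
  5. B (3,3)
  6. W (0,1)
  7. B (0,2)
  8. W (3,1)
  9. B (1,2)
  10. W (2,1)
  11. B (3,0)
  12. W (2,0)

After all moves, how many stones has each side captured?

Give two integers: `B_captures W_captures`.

Move 1: B@(1,0) -> caps B=0 W=0
Move 2: W@(1,3) -> caps B=0 W=0
Move 3: B@(2,2) -> caps B=0 W=0
Move 4: W@(0,3) -> caps B=0 W=0
Move 5: B@(3,3) -> caps B=0 W=0
Move 6: W@(0,1) -> caps B=0 W=0
Move 7: B@(0,2) -> caps B=0 W=0
Move 8: W@(3,1) -> caps B=0 W=0
Move 9: B@(1,2) -> caps B=0 W=0
Move 10: W@(2,1) -> caps B=0 W=0
Move 11: B@(3,0) -> caps B=0 W=0
Move 12: W@(2,0) -> caps B=0 W=1

Answer: 0 1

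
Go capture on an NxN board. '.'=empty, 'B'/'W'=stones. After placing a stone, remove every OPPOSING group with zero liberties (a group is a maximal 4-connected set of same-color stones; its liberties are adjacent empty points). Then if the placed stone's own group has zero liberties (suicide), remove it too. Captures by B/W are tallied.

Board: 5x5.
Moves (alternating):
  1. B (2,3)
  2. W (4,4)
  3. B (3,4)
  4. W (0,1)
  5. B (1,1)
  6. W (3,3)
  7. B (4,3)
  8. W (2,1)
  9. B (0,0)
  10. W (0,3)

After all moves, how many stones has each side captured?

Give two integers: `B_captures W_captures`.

Answer: 1 0

Derivation:
Move 1: B@(2,3) -> caps B=0 W=0
Move 2: W@(4,4) -> caps B=0 W=0
Move 3: B@(3,4) -> caps B=0 W=0
Move 4: W@(0,1) -> caps B=0 W=0
Move 5: B@(1,1) -> caps B=0 W=0
Move 6: W@(3,3) -> caps B=0 W=0
Move 7: B@(4,3) -> caps B=1 W=0
Move 8: W@(2,1) -> caps B=1 W=0
Move 9: B@(0,0) -> caps B=1 W=0
Move 10: W@(0,3) -> caps B=1 W=0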